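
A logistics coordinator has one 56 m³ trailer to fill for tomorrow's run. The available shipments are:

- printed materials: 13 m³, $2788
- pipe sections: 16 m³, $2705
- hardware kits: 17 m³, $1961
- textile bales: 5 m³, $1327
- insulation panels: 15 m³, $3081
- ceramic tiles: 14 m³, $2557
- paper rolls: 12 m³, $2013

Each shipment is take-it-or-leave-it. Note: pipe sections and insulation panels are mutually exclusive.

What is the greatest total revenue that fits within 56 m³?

Density check — textile bales 265.40, printed materials 214.46, insulation panels 205.40, ceramic tiles 182.64 are the best per m³.
A density-first pass picks printed materials + textile bales + insulation panels + ceramic tiles — 9753 at 47 m³.
The 5 m³ tied up in textile bales is better spent on paper rolls — total rises to 10439 (54 m³).
Next best is printed materials + pipe sections + ceramic tiles + paper rolls at 10063 (55 m³) — short by 376.

10439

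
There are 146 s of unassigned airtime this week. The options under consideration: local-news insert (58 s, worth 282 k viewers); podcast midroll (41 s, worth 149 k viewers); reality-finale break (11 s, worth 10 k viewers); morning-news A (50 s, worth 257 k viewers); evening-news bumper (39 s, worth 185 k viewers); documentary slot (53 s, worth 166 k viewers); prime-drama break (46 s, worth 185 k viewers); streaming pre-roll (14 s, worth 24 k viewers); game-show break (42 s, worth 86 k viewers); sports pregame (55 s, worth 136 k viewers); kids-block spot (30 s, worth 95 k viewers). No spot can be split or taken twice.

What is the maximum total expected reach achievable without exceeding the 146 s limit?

Ranking by ratio (expected reach/s): morning-news A 5.14, local-news insert 4.86, evening-news bumper 4.74.
A density-first pass picks local-news insert + morning-news A + kids-block spot — 634 at 138 s.
Dropping morning-news A and kids-block spot frees 80 s; slotting in evening-news bumper + prime-drama break (85 s) lifts the total to 652 at 143 s.

652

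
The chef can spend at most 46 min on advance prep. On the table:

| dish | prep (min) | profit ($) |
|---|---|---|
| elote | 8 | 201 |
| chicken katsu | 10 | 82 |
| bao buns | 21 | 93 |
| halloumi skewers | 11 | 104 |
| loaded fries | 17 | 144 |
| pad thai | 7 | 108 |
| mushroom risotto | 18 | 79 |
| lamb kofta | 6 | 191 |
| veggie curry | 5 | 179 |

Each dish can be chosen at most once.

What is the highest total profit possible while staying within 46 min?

Ranking by ratio (profit/min): veggie curry 35.80, lamb kofta 31.83, elote 25.12.
A density-first pass picks elote + halloumi skewers + pad thai + lamb kofta + veggie curry — 783 at 37 min.
The 11 min tied up in halloumi skewers is better spent on loaded fries — total rises to 823 (43 min).

823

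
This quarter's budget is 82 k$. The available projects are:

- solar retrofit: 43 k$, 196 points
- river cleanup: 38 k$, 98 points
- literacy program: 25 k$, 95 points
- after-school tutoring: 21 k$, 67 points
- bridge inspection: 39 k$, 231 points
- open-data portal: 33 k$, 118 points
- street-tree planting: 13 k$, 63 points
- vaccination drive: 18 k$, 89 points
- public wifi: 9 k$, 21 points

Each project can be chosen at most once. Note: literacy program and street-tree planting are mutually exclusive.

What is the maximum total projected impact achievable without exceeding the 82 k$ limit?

427

The ratio heuristic lands on bridge inspection + street-tree planting + vaccination drive + public wifi (404) but leaves 3 k$ idle.
The 40 k$ tied up in street-tree planting and vaccination drive and public wifi is better spent on solar retrofit — total rises to 427 (82 k$).
Next best is literacy program + bridge inspection + vaccination drive at 415 (82 k$) — short by 12.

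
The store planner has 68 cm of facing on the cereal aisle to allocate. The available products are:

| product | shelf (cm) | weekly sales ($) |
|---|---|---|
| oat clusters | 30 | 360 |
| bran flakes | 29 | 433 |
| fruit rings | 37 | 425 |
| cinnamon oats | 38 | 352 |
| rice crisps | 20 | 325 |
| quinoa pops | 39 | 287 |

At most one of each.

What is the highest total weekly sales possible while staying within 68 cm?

858

A density-first pass picks bran flakes + rice crisps — 758 at 49 cm.
Dropping rice crisps frees 20 cm; slotting in fruit rings (37 cm) lifts the total to 858 at 66 cm.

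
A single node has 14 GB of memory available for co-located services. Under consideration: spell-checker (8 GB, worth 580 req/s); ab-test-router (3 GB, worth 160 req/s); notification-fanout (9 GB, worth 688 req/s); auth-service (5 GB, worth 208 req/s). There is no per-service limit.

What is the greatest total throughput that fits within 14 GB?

900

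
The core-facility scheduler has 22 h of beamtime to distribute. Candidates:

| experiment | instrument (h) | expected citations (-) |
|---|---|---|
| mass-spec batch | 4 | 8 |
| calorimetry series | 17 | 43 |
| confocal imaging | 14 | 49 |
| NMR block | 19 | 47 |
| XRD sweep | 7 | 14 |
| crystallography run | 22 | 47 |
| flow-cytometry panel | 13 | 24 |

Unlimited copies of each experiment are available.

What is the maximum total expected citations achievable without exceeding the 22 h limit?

Best packing: 2×mass-spec batch + confocal imaging — 22 h, 65 total.
Every other selection either busts 22 h or fails to beat 65.

65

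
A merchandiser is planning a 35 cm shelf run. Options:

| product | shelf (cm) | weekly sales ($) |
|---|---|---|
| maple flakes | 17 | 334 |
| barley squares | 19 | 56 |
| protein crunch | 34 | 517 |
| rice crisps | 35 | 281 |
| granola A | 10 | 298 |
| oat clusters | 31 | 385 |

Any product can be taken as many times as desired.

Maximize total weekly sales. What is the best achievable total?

Ranking by ratio (weekly sales/cm): granola A 29.80, maple flakes 19.65, protein crunch 15.21.
Best packing: 3×granola A — 30 cm, 894 total.
The spare 5 cm is too small for any remaining product, and no exchange beats 894.

894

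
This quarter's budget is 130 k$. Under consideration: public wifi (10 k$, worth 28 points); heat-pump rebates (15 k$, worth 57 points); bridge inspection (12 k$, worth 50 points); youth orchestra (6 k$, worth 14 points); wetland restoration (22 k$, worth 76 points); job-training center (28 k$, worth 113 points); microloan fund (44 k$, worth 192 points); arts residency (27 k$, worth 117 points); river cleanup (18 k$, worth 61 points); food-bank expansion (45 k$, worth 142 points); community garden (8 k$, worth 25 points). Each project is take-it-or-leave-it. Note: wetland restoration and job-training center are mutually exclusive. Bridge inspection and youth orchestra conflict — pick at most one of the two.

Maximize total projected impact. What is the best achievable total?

Filling by ratio: heat-pump rebates + bridge inspection + job-training center + microloan fund + arts residency for 529, with 4 k$ left unused.
Replace heat-pump rebates with river cleanup: the trade gains 4 net, giving 533 at 129 k$.

533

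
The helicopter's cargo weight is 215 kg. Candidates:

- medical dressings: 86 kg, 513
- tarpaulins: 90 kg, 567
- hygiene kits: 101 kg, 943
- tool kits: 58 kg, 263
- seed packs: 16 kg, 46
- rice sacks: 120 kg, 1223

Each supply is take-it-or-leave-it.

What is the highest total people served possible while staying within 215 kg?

1790

Taking tarpaulins + rice sacks: 210 kg used, 1790 in people served.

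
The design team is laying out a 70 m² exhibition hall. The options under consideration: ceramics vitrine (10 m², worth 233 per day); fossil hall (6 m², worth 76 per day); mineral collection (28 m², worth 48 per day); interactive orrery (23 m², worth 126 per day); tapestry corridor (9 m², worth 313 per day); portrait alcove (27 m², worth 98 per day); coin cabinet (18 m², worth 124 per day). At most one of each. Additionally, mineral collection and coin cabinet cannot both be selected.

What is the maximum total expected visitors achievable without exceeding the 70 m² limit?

Density check — tapestry corridor 34.78, ceramics vitrine 23.30, fossil hall 12.67 are the best per m².
The ratio ordering already packs tightly: ceramics vitrine + fossil hall + interactive orrery + tapestry corridor + coin cabinet, 66 m², 872.

872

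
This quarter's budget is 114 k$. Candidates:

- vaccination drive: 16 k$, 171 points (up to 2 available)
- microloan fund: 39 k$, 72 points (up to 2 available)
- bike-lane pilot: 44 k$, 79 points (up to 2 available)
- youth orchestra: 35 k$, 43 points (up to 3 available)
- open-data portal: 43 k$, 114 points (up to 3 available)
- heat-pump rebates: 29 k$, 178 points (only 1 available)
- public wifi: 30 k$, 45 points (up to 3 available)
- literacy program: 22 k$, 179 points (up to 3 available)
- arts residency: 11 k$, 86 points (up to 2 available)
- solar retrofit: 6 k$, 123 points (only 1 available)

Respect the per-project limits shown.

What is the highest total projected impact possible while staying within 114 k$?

1003

Greedy by ratio would take 2×vaccination drive + 3×literacy program + solar retrofit: 104 k$ used, total 1002.
The 16 k$ tied up in vaccination drive is better spent on 2×arts residency — total rises to 1003 (110 k$).
No other feasible combination exceeds 1003.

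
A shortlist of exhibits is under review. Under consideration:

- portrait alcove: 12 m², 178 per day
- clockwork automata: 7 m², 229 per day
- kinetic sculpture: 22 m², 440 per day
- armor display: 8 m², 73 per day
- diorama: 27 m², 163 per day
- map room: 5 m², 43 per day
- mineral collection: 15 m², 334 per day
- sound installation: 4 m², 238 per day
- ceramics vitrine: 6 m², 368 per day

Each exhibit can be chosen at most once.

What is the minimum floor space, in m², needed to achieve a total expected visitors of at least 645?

Minimise m² subject to total expected visitors ≥ 645.
map room + sound installation + ceramics vitrine: 649 expected visitors at 15 m².
No combination under 15 m² hits 645.

15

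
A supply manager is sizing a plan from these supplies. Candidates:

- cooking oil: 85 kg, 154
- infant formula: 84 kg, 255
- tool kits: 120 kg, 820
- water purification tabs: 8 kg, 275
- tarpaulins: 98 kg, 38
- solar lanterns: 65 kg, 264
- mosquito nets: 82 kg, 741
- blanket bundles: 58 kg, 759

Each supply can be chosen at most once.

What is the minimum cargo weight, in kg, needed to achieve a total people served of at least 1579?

148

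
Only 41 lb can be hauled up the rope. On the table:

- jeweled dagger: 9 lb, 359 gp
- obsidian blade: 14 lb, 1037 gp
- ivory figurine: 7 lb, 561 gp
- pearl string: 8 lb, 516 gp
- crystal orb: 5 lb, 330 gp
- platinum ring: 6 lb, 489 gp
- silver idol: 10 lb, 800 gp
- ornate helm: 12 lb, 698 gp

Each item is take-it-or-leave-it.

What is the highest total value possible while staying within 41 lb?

2933

By value per lb: platinum ring 81.50, ivory figurine 80.14, silver idol 80.00, obsidian blade 74.07 lead.
Greedy by ratio would take obsidian blade + ivory figurine + platinum ring + silver idol: 37 lb used, total 2887.
Replace silver idol with pearl string + crystal orb: the trade gains 46 net, giving 2933 at 40 lb.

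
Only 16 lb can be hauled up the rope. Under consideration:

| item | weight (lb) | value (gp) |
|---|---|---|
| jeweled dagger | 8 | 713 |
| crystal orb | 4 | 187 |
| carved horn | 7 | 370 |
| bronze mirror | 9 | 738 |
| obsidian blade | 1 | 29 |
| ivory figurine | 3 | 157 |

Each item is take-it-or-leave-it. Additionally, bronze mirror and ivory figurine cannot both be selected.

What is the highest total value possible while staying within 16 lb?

By value per lb: jeweled dagger 89.12, bronze mirror 82.00, carved horn 52.86, ivory figurine 52.33 lead.
Best packing: jeweled dagger + carved horn + obsidian blade — 16 lb, 1112 total.

1112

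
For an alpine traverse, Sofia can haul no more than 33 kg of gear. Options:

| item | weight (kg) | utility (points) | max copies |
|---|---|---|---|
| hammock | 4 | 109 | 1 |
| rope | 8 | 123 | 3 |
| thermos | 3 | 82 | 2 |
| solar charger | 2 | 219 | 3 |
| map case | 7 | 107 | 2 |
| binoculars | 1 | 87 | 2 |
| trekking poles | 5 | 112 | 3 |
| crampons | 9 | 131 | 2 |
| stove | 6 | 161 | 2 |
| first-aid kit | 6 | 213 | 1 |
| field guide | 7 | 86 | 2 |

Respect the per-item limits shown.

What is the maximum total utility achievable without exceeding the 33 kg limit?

1557

Greedy by ratio would take hammock + 2×thermos + 3×solar charger + 2×binoculars + stove + first-aid kit: 30 kg used, total 1478.
The 3 kg tied up in thermos is better spent on stove — total rises to 1557 (33 kg).
Nothing else within 33 kg beats 1557.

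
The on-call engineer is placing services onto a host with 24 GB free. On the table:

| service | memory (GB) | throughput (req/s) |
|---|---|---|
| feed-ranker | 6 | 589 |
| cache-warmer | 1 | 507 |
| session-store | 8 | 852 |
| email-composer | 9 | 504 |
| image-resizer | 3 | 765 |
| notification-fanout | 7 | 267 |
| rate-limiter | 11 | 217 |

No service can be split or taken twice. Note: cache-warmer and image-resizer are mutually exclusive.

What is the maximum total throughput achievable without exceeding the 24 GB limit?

2473

Taking feed-ranker + session-store + image-resizer + notification-fanout: 24 GB used, 2473 in throughput.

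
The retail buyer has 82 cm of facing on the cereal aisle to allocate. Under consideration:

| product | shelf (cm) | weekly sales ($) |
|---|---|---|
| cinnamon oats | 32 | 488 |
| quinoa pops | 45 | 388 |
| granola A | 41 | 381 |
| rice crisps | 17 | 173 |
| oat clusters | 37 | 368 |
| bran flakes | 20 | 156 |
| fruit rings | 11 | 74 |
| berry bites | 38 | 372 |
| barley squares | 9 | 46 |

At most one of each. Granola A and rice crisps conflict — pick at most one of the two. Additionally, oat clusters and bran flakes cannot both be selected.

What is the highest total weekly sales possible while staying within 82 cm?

934

Greedy by ratio would take cinnamon oats + rice crisps + bran flakes + fruit rings: 80 cm used, total 891.
Replace rice crisps and bran flakes with berry bites: the trade gains 43 net, giving 934 at 81 cm.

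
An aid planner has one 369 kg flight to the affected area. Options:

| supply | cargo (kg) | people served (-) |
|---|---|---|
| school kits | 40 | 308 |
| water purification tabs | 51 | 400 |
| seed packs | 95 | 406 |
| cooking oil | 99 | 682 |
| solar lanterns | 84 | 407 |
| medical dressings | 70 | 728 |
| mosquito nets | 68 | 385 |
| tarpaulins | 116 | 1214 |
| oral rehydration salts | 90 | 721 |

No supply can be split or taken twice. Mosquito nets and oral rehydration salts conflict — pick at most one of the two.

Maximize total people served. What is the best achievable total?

3371

Best packing: school kits + water purification tabs + medical dressings + tarpaulins + oral rehydration salts — 367 kg, 3371 total.
Runner-up solar lanterns + medical dressings + tarpaulins + oral rehydration salts tops out at 3070.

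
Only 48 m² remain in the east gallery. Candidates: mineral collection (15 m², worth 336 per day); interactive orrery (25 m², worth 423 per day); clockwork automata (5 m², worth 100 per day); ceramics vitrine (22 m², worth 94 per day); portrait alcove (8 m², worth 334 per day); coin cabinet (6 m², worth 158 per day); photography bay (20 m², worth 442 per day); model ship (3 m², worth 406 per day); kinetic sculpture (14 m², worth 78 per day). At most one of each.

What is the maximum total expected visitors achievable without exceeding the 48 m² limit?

1518

By expected visitors per m²: model ship 135.33, portrait alcove 41.75, coin cabinet 26.33 lead.
Filling by ratio: mineral collection + clockwork automata + portrait alcove + coin cabinet + model ship for 1334, with 11 m² left unused.
Dropping clockwork automata and coin cabinet frees 11 m²; slotting in photography bay (20 m²) lifts the total to 1518 at 46 m².
Next best is clockwork automata + portrait alcove + coin cabinet + photography bay + model ship at 1440 (42 m²) — short by 78.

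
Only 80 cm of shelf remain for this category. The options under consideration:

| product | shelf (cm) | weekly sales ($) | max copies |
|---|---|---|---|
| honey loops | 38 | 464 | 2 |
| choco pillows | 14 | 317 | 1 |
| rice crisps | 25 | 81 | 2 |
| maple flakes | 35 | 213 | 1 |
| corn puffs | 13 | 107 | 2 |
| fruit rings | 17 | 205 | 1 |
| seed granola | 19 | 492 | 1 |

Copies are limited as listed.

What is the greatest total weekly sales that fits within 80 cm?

Ranking by ratio (weekly sales/cm): seed granola 25.89, choco pillows 22.64, honey loops 12.21, fruit rings 12.06.
Honey loops + choco pillows + seed granola uses 71 of the 80 cm and totals 1273.
Every other selection either busts 80 cm or exceeds an availability limit or fails to beat 1273.

1273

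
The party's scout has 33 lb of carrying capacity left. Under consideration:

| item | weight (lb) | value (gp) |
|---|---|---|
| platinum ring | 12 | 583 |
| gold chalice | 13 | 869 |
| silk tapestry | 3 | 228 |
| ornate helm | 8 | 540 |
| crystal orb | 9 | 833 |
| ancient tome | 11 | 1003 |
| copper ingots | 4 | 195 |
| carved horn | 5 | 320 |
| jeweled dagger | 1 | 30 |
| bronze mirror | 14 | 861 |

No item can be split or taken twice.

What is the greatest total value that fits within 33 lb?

2705

Taking the top-ratio items first gives silk tapestry + ornate helm + crystal orb + ancient tome + jeweled dagger for 2634 (32 lb).
Replace silk tapestry and ornate helm and jeweled dagger with gold chalice: the trade gains 71 net, giving 2705 at 33 lb.
The closest alternative, ornate helm + crystal orb + ancient tome + carved horn, reaches only 2696.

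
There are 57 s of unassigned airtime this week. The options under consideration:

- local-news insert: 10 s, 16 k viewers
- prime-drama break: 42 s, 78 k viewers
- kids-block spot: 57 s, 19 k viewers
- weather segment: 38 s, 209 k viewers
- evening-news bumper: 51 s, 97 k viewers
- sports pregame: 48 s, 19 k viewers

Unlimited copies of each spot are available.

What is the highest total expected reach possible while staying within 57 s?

225

Best packing: local-news insert + weather segment — 48 s, 225 total.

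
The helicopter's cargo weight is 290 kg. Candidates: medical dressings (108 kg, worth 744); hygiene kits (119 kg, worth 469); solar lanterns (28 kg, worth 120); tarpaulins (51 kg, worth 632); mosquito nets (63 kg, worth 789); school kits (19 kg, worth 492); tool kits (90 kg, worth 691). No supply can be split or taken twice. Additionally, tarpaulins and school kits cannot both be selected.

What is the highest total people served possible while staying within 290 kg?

Taking medical dressings + mosquito nets + school kits + tool kits: 280 kg used, 2716 in people served.

2716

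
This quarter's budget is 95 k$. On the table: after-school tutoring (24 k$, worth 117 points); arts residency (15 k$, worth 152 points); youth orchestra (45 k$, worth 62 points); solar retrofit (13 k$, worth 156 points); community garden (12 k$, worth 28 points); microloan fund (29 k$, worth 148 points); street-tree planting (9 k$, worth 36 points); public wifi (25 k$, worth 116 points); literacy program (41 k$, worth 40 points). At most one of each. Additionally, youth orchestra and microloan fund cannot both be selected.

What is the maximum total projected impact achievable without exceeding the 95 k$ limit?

Taking after-school tutoring + arts residency + solar retrofit + microloan fund + street-tree planting: 90 k$ used, 609 in projected impact.
An exhaustive check of the 512 subsets confirms 609.

609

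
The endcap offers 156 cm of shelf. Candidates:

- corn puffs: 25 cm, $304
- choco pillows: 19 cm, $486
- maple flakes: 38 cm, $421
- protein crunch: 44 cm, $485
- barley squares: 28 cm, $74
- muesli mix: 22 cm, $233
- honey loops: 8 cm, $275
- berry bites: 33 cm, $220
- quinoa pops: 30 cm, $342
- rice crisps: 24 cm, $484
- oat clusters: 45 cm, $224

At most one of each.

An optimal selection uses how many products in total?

Optimal total is 2384.
For example choco pillows + maple flakes + protein crunch + muesli mix + honey loops + rice crisps achieves it, using 155 cm.
All optima have 6 products.

6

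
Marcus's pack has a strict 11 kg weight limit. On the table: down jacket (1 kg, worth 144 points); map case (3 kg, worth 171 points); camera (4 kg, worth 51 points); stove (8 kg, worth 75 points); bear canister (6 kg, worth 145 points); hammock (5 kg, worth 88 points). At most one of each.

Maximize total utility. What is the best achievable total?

460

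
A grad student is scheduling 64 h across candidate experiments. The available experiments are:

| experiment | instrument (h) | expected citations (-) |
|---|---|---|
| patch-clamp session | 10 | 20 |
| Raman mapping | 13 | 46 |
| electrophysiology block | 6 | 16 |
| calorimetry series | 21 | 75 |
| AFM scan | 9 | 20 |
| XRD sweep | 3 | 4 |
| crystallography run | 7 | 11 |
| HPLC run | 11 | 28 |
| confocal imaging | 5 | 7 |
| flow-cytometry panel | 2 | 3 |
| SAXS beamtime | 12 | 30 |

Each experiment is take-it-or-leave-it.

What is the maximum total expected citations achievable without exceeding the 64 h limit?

195

Raman mapping + electrophysiology block + calorimetry series + HPLC run + SAXS beamtime uses 63 of the 64 h and totals 195.
An exhaustive check of the 2048 subsets confirms 195.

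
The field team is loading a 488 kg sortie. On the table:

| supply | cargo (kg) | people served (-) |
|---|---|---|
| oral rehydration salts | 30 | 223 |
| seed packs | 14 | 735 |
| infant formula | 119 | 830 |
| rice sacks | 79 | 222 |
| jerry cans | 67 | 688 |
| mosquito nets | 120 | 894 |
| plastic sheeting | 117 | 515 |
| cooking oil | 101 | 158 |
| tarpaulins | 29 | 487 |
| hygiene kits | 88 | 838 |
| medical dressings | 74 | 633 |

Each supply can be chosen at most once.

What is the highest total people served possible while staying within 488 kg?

Density check — seed packs 52.50, tarpaulins 16.79, jerry cans 10.27, hygiene kits 9.52 are the best per kg.
The ratio heuristic lands on oral rehydration salts + seed packs + jerry cans + mosquito nets + tarpaulins + hygiene kits + medical dressings (4498) but leaves 66 kg idle.
The 74 kg tied up in medical dressings is better spent on infant formula — total rises to 4695 (467 kg).
The closest alternative, oral rehydration salts + seed packs + infant formula + mosquito nets + tarpaulins + hygiene kits + medical dressings, reaches only 4640.

4695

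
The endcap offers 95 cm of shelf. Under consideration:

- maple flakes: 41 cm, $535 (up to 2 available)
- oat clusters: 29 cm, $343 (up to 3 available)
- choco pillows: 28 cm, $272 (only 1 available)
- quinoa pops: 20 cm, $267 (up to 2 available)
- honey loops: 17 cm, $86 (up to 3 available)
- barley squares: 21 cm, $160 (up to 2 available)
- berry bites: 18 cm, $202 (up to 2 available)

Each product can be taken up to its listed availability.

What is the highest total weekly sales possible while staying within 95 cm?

Ranking by ratio (weekly sales/cm): quinoa pops 13.35, maple flakes 13.05, oat clusters 11.83, berry bites 11.22.
A density-first pass picks maple flakes + 2×quinoa pops — 1069 at 81 cm.
Replace quinoa pops with oat clusters: the trade gains 76 net, giving 1145 at 90 cm.
That's the maximum — no swap from here does better than 1145.

1145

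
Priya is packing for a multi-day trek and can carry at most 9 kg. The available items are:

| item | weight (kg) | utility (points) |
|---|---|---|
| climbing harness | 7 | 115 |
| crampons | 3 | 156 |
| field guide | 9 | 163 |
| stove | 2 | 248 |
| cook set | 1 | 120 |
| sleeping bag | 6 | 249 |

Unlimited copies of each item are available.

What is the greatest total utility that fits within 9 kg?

1112

Density check — stove 124.00, cook set 120.00, crampons 52.00, sleeping bag 41.50 are the best per kg.
Taking 4×stove + cook set: 9 kg used, 1112 in utility.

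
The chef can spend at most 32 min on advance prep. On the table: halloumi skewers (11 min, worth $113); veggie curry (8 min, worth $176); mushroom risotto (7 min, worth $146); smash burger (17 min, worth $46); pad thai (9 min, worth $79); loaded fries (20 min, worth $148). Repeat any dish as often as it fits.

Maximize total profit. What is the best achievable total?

704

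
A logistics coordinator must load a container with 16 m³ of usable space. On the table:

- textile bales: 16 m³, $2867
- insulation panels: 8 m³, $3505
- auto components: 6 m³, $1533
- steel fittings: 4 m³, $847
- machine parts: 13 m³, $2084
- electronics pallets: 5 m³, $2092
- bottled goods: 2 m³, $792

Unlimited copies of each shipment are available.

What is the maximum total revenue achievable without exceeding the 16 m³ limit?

7010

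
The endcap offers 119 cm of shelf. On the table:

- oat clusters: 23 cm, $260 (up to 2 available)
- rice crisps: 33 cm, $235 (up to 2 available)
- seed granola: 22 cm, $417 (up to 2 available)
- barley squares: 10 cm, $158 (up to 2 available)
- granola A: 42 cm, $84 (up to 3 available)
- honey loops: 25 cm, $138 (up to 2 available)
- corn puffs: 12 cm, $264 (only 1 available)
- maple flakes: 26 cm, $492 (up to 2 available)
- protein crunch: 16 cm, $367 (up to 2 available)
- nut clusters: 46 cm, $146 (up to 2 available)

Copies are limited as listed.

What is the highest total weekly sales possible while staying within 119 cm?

Filling by ratio: 2×seed granola + corn puffs + maple flakes + 2×protein crunch for 2324, with 5 cm left unused.
Dropping seed granola frees 22 cm; slotting in maple flakes (26 cm) lifts the total to 2399 at 118 cm.
Every other selection either busts 119 cm or exceeds an availability limit or fails to beat 2399.

2399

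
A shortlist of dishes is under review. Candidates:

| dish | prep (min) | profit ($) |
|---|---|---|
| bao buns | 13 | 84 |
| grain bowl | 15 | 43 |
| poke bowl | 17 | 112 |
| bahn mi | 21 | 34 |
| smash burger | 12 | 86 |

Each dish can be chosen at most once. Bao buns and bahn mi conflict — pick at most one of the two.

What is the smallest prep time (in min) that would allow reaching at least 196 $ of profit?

29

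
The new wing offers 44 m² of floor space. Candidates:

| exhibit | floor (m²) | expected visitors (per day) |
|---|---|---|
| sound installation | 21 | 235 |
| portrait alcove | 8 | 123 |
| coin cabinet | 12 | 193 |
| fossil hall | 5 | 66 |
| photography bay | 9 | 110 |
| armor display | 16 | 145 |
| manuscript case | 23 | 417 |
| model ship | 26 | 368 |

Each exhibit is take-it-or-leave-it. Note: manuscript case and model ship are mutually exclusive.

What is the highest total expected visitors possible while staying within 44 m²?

733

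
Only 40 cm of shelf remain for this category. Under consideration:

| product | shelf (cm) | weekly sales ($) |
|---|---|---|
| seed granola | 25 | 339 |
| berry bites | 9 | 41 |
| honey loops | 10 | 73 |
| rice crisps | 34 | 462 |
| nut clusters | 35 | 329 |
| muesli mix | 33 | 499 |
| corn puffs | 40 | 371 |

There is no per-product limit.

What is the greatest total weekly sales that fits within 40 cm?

Density check — muesli mix 15.12, rice crisps 13.59, seed granola 13.56, nut clusters 9.40 are the best per cm.
Taking muesli mix: 33 cm used, 499 in weekly sales.
The spare 7 cm is too small for any remaining product, and no exchange beats 499.

499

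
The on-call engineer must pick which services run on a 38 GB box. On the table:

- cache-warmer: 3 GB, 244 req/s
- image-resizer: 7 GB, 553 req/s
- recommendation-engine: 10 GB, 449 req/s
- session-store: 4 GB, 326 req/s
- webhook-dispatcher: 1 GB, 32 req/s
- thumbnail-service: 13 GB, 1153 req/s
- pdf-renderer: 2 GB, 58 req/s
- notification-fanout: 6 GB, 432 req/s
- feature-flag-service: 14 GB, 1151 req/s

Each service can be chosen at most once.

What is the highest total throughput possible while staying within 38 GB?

3183

Greedy by ratio would take cache-warmer + session-store + webhook-dispatcher + thumbnail-service + pdf-renderer + feature-flag-service: 37 GB used, total 2964.
Dropping cache-warmer and webhook-dispatcher and pdf-renderer frees 6 GB; slotting in image-resizer (7 GB) lifts the total to 3183 at 38 GB.
No other feasible combination exceeds 3183.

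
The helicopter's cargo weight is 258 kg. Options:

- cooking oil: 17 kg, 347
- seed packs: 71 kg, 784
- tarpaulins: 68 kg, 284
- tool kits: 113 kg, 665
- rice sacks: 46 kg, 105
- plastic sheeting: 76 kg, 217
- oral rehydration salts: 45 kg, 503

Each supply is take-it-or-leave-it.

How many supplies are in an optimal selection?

4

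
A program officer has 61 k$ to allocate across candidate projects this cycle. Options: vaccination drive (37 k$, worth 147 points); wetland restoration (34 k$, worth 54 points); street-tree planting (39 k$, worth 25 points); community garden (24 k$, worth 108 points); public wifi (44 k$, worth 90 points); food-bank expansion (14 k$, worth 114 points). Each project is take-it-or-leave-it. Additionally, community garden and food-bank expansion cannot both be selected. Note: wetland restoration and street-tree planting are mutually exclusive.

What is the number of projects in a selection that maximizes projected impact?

The maximum projected impact within 61 k$ is 261.
For example vaccination drive + food-bank expansion achieves it, using 51 k$.
Any selection reaching 261 contains exactly 2 projects.

2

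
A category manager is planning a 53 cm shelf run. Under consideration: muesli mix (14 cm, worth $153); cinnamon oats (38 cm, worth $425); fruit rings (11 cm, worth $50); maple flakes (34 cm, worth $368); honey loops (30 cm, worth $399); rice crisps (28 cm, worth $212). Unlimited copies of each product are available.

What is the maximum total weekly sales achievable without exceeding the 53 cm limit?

578

By weekly sales per cm: honey loops 13.30, cinnamon oats 11.18, muesli mix 10.93, maple flakes 10.82 lead.
A density-first pass picks muesli mix + honey loops — 552 at 44 cm.
The 30 cm tied up in honey loops is better spent on cinnamon oats — total rises to 578 (52 cm).
Every other selection either busts 53 cm or fails to beat 578.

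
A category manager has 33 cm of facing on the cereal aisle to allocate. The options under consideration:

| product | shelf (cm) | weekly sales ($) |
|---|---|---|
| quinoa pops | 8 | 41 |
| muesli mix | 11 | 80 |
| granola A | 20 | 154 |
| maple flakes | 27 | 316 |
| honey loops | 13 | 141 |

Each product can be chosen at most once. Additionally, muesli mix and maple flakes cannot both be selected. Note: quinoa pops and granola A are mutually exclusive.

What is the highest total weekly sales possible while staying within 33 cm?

316

Taking maple flakes: 27 cm used, 316 in weekly sales.
Runner-up granola A + honey loops tops out at 295.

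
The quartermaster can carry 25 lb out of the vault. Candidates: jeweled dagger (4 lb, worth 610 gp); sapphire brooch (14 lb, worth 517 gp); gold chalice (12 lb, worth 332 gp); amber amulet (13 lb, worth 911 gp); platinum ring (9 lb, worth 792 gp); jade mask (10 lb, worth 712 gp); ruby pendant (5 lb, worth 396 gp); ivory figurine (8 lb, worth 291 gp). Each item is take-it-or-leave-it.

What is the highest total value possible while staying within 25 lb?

Greedy by ratio would take jeweled dagger + platinum ring + ruby pendant: 18 lb used, total 1798.
The 5 lb tied up in ruby pendant is better spent on jade mask — total rises to 2114 (23 lb).
The closest alternative, jeweled dagger + amber amulet + ruby pendant, reaches only 1917.

2114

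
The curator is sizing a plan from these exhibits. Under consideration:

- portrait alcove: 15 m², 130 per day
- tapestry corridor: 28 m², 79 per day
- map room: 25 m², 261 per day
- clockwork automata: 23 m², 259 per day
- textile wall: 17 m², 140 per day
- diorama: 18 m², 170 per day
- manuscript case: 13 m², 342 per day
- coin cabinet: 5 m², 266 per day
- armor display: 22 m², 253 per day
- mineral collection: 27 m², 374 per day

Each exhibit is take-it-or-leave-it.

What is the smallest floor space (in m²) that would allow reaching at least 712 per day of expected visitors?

Need the lightest bundle worth ≥ 712.
portrait alcove + manuscript case + coin cabinet reaches 738 using 33 m².
Below 33 m² the best achievable stays under 712.

33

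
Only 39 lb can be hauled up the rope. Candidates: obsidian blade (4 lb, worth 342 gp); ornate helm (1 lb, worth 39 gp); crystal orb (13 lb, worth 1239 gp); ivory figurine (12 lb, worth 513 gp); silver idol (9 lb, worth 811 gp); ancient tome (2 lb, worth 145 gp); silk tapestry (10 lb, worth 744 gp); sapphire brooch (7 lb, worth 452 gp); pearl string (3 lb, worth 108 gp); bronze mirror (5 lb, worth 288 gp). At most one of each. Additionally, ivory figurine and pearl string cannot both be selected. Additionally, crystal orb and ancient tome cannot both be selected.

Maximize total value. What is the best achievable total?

3246

By value per lb: crystal orb 95.31, silver idol 90.11, obsidian blade 85.50, silk tapestry 74.40 lead.
Best packing: crystal orb + silver idol + silk tapestry + sapphire brooch — 39 lb, 3246 total.
The closest alternative, obsidian blade + crystal orb + silver idol + silk tapestry + pearl string, reaches only 3244.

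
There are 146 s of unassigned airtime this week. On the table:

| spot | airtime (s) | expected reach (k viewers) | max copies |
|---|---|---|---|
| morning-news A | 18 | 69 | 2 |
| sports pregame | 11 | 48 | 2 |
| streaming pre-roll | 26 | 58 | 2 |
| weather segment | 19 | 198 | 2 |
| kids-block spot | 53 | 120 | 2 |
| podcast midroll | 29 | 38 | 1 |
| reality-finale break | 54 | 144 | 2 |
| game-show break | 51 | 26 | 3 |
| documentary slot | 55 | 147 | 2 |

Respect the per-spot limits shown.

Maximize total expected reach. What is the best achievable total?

Density check — weather segment 10.42, sports pregame 4.36, morning-news A 3.83 are the best per s.
A density-first pass picks 2×morning-news A + 2×sports pregame + streaming pre-roll + 2×weather segment — 688 at 122 s.
The 37 s tied up in sports pregame and streaming pre-roll is better spent on documentary slot — total rises to 729 (140 s).
That's the maximum — no swap from here does better than 729.

729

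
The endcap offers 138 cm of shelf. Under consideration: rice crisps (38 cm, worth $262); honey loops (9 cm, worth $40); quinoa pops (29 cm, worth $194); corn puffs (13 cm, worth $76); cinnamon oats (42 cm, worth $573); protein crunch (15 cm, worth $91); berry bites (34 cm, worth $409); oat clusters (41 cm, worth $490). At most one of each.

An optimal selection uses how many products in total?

4

The maximum weekly sales within 138 cm is 1563.
cinnamon oats + protein crunch + berry bites + oat clusters hits 1563 at 132 cm.
Every optimal selection uses 4 products.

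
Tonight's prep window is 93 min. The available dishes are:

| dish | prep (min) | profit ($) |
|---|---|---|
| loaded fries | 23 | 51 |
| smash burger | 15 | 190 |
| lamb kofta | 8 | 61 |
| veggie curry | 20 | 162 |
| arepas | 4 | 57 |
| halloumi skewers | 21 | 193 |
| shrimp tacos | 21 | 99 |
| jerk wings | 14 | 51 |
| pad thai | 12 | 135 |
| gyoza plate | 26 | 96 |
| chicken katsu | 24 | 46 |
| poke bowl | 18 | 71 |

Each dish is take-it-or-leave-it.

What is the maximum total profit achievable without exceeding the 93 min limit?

836

Taking the top-ratio dishes first gives smash burger + lamb kofta + veggie curry + arepas + halloumi skewers + pad thai for 798 (80 min).
The 8 min tied up in lamb kofta is better spent on shrimp tacos — total rises to 836 (93 min).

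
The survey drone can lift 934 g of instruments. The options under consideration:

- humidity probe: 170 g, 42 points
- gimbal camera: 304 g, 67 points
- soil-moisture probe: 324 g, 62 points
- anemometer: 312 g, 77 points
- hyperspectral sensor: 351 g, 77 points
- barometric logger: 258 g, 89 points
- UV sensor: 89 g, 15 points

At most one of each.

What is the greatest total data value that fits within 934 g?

243

The ratio heuristic lands on humidity probe + anemometer + barometric logger + UV sensor (223) but leaves 105 g idle.
The 259 g tied up in humidity probe and UV sensor is better spent on hyperspectral sensor — total rises to 243 (921 g).
Next best is gimbal camera + anemometer + barometric logger at 233 (874 g) — short by 10.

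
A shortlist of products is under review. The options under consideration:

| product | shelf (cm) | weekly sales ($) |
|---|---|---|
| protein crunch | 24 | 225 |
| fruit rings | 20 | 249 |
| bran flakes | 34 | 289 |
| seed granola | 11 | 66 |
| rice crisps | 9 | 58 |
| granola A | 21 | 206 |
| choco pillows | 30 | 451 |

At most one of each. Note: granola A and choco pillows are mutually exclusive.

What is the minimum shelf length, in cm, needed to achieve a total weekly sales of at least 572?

50

Need the lightest bundle worth ≥ 572.
fruit rings + choco pillows reaches 700 using 50 cm.
Any bundle with less than 50 cm falls short of 572.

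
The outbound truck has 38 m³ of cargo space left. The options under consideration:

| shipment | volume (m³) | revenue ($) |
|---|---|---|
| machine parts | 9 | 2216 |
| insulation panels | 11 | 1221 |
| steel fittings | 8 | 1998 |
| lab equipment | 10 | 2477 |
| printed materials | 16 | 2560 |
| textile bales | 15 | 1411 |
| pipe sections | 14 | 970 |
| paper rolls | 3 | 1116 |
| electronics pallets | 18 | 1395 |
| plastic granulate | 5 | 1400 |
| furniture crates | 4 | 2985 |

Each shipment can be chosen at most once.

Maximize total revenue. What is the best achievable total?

Density check — furniture crates 746.25, paper rolls 372.00, plastic granulate 280.00 are the best per m³.
Greedy by ratio would take steel fittings + lab equipment + paper rolls + plastic granulate + furniture crates: 30 m³ used, total 9976.
The 3 m³ tied up in paper rolls is better spent on machine parts — total rises to 11076 (36 m³).

11076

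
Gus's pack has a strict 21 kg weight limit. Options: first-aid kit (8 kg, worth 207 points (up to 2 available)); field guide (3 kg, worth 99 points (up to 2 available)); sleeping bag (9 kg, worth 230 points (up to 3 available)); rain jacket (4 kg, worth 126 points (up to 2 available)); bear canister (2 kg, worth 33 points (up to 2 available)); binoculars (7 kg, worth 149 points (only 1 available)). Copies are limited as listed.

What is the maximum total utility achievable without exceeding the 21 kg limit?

The ratio ordering already packs tightly: 2×field guide + 2×rain jacket + binoculars, 21 kg, 599.
No other feasible combination exceeds 599.

599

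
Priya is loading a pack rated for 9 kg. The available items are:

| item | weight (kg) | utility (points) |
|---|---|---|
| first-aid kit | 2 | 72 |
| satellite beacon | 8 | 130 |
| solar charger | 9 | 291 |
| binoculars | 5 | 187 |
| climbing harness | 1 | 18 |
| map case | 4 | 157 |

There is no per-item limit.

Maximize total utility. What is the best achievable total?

By utility per kg: map case 39.25, binoculars 37.40, first-aid kit 36.00 lead.
Taking the top-ratio items first gives climbing harness + 2×map case for 332 (9 kg).
The 5 kg tied up in climbing harness and map case is better spent on binoculars — total rises to 344 (9 kg).

344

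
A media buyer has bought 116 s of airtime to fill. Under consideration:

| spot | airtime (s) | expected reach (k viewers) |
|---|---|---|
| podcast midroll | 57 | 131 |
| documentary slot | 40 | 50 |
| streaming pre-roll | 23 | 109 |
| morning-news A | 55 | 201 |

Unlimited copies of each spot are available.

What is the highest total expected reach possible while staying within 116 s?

545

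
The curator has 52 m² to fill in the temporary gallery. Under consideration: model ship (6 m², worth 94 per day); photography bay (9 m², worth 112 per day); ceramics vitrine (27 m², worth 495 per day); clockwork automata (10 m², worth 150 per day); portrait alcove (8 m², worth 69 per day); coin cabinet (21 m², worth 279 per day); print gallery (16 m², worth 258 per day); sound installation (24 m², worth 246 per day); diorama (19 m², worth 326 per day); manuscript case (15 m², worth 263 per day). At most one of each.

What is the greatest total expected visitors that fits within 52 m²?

915

By expected visitors per m²: ceramics vitrine 18.33, manuscript case 17.53, diorama 17.16, print gallery 16.12 lead.
Greedy by ratio would take model ship + ceramics vitrine + manuscript case: 48 m² used, total 852.
Replace manuscript case with diorama: the trade gains 63 net, giving 915 at 52 m².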